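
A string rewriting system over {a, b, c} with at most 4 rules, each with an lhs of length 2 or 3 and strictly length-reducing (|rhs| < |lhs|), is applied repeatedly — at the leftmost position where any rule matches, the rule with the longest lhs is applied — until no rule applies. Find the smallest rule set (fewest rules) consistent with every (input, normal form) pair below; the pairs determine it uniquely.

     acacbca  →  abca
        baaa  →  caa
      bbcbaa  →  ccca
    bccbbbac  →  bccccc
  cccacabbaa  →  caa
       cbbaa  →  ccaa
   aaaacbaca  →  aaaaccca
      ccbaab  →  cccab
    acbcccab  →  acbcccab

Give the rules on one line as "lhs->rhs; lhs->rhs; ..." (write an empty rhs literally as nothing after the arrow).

ba->c; bb->c; cac->

  | acacbca => abca
  | baaa => caa
  | bbcbaa => ccbaa => ccca
  | bccbbbac => bcccbac => bccccc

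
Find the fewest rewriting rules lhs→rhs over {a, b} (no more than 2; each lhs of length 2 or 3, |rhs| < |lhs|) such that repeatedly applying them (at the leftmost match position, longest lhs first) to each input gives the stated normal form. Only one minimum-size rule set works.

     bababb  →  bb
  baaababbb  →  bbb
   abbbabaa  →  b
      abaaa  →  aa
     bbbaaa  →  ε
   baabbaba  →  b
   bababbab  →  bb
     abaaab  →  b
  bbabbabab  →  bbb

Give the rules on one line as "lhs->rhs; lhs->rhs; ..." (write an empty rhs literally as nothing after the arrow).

ab->b; ba->

  | bababb => babb => bb
  | baaababbb => aababbb => ababbb => babbb => bbb
  | abbbabaa => bbbabaa => bbbaa => bba => b
  | abaaa => baaa => aa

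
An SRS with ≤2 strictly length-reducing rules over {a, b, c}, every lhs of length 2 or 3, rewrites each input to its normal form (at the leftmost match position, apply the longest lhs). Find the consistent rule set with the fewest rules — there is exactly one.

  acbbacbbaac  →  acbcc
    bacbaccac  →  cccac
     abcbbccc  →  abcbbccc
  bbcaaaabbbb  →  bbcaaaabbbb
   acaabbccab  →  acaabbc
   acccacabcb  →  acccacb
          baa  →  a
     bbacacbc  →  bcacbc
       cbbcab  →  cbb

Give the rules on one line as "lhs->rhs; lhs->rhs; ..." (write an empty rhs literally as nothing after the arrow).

  | acbbacbbaac => acbcbbaac => acbcbac => acbcc
  | bacbaccac => cbaccac => cccac
  | abcbbccc
  | bbcaaaabbbb

ba->; cab->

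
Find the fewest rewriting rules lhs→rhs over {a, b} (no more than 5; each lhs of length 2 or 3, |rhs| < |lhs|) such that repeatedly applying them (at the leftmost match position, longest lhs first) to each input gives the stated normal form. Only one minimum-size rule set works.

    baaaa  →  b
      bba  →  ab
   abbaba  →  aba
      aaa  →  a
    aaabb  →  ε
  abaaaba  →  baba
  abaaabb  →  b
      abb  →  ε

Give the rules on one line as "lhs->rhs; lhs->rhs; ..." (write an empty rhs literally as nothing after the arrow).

aa->; abb->; baa->ab; bba->ab

  | baaaa => abaa => aab => b
  | bba => ab
  | abbaba => aba
  | aaa => a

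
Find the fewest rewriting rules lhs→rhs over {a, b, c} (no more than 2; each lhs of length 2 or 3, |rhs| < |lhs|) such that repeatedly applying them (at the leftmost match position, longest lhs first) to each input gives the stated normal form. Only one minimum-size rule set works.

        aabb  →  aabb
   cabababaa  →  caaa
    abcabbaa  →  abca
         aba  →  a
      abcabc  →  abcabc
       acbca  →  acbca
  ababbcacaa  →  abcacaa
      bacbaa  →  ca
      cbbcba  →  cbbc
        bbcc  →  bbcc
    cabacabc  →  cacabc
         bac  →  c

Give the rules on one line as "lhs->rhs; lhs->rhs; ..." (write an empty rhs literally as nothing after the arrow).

ba->; bab->

  | aabb
  | cabababaa => caabaa => caaa
  | abcabbaa => abcaba => abca
  | aba => a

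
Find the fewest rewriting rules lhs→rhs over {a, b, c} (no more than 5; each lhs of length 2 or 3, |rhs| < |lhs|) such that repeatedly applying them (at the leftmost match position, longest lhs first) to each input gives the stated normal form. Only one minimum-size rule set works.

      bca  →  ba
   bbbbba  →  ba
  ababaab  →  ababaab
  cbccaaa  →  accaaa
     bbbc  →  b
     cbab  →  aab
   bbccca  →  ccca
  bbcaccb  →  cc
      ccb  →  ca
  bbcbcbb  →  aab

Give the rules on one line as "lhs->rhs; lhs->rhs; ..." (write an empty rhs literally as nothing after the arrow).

  | bca => ba
  | bbbbba => bbba => ba
  | ababaab
  | cbccaaa => accaaa

aca->c; bb->; bc->b; cb->a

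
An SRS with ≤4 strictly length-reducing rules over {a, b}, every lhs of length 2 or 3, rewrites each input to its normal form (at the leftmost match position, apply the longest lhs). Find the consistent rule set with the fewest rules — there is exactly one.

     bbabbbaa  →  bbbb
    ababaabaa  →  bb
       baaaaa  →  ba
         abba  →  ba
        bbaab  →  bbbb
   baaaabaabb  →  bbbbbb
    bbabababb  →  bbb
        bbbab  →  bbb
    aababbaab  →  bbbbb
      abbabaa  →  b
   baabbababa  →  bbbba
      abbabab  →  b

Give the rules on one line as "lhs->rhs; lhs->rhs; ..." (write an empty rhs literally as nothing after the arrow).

  | bbabbbaa => bbbbaa => bbbb
  | ababaabaa => abaabaa => aabaa => bbaa => bb
  | baaaaa => baaa => ba
  | abba => ba

aa->; aab->bb; ab->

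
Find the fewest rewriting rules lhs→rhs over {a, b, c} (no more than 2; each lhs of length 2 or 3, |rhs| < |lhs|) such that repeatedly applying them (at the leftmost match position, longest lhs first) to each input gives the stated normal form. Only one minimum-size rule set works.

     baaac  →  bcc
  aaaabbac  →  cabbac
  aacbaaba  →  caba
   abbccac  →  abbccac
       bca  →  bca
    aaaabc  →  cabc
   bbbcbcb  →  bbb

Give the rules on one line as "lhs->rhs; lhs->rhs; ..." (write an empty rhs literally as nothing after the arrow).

  | baaac => bcc
  | aaaabbac => cabbac
  | aacbaaba => aaaaba => caba
  | abbccac

aaa->c; cb->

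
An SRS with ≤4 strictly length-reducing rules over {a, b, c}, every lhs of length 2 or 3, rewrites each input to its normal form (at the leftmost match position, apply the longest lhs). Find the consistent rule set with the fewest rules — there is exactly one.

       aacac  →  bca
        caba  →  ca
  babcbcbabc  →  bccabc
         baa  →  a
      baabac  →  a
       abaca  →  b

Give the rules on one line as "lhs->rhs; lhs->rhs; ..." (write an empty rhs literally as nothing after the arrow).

  | aacac => bcac => bca
  | caba => ca
  | babcbcbabc => bcbcbabc => bccbabc => bccabc
  | baa => a

aa->b; ac->a; ba->; cb->c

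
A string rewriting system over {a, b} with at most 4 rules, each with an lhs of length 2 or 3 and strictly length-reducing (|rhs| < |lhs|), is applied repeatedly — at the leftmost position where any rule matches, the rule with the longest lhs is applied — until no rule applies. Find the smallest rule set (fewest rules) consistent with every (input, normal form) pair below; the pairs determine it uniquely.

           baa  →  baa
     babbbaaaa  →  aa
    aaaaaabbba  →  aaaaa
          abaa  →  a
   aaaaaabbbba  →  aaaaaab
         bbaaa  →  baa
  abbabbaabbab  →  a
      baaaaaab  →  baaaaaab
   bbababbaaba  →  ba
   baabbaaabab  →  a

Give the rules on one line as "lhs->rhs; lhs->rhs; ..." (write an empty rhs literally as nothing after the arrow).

aba->; bab->a; bb->; bba->b

  | baa
  | babbbaaaa => abbaaaa => abaaa => aa
  | aaaaaabbba => aaaaaaba => aaaaa
  | abaa => a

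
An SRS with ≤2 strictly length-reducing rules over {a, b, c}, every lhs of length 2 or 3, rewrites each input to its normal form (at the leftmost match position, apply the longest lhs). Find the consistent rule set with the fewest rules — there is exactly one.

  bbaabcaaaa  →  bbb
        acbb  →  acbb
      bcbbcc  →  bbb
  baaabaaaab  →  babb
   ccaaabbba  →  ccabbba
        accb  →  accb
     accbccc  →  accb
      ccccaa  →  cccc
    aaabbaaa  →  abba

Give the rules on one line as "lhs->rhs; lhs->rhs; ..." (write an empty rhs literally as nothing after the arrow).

  | bbaabcaaaa => bbbcaaaa => bbbaaaa => bbbaa => bbb
  | acbb
  | bcbbcc => bbbcc => bbbc => bbb
  | baaabaaaab => babaaaab => babaab => babb

aa->; bc->b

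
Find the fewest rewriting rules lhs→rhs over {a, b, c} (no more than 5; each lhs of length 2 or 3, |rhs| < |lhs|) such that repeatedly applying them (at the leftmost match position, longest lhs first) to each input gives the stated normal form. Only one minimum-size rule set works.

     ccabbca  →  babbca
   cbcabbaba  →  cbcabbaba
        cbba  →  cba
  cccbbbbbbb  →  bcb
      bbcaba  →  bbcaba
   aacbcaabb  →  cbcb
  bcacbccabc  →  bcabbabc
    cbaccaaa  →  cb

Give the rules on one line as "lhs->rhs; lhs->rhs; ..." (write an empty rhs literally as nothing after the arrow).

aa->; ac->a; cbb->cb; cc->b

  | ccabbca => babbca
  | cbcabbaba
  | cbba => cba
  | cccbbbbbbb => bcbbbbbbb => bcbbbbbb => bcbbbbb => bcbbbb => bcbbb => bcbb => bcb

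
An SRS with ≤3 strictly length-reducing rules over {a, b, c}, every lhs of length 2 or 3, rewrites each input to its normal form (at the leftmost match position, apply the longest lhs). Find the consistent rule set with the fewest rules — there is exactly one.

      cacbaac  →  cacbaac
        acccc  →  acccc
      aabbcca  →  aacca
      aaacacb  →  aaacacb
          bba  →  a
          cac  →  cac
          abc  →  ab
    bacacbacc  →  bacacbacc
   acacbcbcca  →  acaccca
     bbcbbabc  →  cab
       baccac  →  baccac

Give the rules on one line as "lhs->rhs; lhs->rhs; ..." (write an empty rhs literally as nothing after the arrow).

  | cacbaac
  | acccc
  | aabbcca => aacca
  | aaacacb

bb->; bc->b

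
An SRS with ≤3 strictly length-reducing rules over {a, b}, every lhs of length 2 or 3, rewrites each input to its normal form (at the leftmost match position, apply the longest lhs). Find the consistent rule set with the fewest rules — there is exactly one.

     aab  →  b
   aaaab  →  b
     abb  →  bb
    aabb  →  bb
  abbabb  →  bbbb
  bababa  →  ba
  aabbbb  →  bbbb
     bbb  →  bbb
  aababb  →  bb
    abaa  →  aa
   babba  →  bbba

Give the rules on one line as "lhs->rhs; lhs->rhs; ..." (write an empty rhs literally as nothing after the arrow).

  | aab => ab => b
  | aaaab => aaab => aab => ab => b
  | abb => bb
  | aabb => abb => bb

ab->b; aba->a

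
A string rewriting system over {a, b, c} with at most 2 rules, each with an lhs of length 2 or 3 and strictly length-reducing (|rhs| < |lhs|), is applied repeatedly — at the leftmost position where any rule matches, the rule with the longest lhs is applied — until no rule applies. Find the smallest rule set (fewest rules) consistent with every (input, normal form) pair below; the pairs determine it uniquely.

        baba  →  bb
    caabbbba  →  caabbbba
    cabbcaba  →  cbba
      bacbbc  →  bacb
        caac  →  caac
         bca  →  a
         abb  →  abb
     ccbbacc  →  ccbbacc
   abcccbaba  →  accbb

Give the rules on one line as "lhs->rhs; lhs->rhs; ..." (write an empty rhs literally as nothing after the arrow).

  | baba => bb
  | caabbbba
  | cabbcaba => cababa => cbba
  | bacbbc => bacb

aba->b; bc->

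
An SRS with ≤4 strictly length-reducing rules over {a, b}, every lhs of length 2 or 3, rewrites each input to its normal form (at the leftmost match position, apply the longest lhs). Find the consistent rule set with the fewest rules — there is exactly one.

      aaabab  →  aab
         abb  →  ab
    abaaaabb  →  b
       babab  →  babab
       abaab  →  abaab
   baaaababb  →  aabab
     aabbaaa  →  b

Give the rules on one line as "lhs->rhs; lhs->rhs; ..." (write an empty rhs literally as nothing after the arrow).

aaa->b; bb->b; bba->aa

  | aaabab => bbab => aab
  | abb => ab
  | abaaaabb => abbabb => aaabb => bbb => bb => b
  | babab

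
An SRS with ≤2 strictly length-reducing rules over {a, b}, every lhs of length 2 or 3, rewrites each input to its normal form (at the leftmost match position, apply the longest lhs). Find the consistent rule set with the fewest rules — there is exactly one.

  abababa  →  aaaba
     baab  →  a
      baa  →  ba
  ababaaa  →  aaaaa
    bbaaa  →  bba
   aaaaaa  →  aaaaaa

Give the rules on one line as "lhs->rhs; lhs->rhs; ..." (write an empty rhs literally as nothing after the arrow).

  | abababa => aaaba
  | baab => bab => a
  | baa => ba
  | ababaaa => aaaaa

baa->ba; bab->a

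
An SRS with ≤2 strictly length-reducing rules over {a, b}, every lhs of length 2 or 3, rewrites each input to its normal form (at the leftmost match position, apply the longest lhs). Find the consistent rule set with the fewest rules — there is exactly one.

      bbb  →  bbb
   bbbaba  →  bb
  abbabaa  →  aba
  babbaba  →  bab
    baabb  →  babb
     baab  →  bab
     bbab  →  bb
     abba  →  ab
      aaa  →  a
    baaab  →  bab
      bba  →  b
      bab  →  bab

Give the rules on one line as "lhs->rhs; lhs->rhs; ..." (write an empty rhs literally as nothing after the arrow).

aa->a; bba->b

  | bbb
  | bbbaba => bbba => bb
  | abbabaa => abbaa => aba
  | babbaba => babba => bab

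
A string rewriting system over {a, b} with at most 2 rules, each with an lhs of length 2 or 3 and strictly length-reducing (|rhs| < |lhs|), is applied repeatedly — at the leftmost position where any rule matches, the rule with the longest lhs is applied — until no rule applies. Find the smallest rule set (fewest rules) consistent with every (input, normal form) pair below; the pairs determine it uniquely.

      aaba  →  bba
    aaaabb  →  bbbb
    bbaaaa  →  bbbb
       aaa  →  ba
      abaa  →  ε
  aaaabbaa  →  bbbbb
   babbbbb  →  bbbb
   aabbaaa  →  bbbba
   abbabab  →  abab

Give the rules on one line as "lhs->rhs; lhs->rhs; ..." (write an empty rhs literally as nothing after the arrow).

aa->b; abb->

  | aaba => bba
  | aaaabb => baabb => bbbb
  | bbaaaa => bbbaa => bbbb
  | aaa => ba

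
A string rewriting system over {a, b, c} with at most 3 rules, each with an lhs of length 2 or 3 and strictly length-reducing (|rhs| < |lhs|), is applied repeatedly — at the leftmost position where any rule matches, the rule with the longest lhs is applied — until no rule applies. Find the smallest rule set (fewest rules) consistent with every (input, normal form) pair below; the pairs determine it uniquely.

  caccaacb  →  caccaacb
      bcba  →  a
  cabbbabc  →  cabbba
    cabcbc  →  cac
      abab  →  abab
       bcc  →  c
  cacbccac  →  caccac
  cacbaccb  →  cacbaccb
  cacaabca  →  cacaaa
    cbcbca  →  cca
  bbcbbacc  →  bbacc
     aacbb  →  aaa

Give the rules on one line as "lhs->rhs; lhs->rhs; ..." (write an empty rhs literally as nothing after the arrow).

bc->; bcb->; cbb->a

  | caccaacb
  | bcba => a
  | cabbbabc => cabbba
  | cabcbc => cac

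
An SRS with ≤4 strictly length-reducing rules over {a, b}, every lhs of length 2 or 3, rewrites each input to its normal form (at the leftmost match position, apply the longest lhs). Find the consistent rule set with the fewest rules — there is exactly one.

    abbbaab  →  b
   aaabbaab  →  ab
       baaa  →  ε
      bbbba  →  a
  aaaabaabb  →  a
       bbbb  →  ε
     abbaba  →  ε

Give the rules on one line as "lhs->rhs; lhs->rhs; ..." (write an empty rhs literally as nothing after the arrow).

  | abbbaab => abaab => aab => b
  | aaabbaab => abbaab => aaab => ab
  | baaa => aa => ε
  | bbbba => bba => a

aa->; ba->; bb->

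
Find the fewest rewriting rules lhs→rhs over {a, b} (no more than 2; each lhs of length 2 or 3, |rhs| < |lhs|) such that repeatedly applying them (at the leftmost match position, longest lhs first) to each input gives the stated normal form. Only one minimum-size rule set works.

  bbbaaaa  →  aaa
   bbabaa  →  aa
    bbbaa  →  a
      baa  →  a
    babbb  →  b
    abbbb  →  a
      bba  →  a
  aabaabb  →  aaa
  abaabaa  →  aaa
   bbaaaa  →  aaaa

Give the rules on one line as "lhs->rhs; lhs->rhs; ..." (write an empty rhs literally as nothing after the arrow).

  | bbbaaaa => baaaa => aaa
  | bbabaa => abaa => aa
  | bbbaa => baa => a
  | baa => a

ba->; bb->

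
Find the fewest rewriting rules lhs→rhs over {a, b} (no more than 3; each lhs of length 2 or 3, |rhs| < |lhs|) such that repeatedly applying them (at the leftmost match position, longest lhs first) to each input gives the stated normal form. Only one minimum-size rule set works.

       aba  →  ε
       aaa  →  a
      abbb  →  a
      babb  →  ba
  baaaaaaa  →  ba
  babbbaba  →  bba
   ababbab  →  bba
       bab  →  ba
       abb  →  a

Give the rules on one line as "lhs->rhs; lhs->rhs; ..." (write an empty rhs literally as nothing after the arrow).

aa->; ab->a

  | aba => aa => ε
  | aaa => a
  | abbb => abb => ab => a
  | babb => bab => ba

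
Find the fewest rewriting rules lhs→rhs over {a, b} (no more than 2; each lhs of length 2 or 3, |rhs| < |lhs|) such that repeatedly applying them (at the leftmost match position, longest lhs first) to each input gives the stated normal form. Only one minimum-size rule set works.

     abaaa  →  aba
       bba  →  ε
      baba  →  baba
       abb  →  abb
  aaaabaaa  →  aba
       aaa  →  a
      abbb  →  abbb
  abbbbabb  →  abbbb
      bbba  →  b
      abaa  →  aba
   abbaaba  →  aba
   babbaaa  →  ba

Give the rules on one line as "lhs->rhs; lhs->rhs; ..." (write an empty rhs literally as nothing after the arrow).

  | abaaa => abaa => aba
  | bba => ε
  | baba
  | abb

aa->a; bba->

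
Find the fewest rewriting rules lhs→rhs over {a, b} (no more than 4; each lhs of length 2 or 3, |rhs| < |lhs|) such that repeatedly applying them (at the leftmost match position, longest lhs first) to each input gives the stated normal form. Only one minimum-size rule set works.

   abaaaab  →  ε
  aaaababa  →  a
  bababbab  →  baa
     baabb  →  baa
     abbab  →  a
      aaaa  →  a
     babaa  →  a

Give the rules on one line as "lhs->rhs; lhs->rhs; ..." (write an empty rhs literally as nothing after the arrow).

  | abaaaab => aaaab => ab => ε
  | aaaababa => ababa => aba => a
  | bababbab => aaabbab => bbab => baa
  | baabb => baa

aaa->; ab->; abb->a; bab->aa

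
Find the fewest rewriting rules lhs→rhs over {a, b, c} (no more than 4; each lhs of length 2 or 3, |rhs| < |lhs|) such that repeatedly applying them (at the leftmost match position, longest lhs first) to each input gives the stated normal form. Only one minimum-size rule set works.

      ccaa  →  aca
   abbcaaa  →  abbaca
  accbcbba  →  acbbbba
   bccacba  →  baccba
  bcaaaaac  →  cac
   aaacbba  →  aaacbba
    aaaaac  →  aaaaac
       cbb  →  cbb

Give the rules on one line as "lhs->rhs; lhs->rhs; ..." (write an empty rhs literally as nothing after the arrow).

  | ccaa => aca
  | abbcaaa => abbaca
  | accbcbba => acbbbba
  | bccacba => baccba

baa->; caa->ac; cbc->bb; cca->ac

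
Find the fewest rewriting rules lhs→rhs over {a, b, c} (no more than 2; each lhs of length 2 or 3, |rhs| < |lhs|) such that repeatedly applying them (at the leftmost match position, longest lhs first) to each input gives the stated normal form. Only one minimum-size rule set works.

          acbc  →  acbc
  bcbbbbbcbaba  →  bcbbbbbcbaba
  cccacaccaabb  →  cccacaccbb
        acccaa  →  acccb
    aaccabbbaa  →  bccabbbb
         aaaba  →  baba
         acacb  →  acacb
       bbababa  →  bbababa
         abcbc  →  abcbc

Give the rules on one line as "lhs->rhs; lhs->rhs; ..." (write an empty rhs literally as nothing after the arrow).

  | acbc
  | bcbbbbbcbaba
  | cccacaccaabb => cccacaccbb
  | acccaa => acccb

aa->b; aab->b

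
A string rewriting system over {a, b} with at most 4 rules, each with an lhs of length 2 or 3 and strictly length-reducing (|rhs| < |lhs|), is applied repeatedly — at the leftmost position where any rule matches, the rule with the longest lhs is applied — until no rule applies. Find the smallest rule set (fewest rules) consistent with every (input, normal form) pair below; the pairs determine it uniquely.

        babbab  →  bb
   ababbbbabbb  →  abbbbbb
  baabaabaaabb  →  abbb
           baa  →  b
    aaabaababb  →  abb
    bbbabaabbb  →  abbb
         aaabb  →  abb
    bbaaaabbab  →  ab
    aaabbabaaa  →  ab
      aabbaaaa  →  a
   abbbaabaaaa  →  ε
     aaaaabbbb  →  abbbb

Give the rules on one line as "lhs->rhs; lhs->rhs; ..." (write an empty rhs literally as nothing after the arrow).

  | babbab => bbbab => bb
  | ababbbbabbb => abbbbbabbb => abbbbbb
  | baabaabaaabb => babaabaaabb => bbaabaaabb => abaaabb => abaabb => ababb => abbb
  | baa => ba => b

aa->; ba->b; bba->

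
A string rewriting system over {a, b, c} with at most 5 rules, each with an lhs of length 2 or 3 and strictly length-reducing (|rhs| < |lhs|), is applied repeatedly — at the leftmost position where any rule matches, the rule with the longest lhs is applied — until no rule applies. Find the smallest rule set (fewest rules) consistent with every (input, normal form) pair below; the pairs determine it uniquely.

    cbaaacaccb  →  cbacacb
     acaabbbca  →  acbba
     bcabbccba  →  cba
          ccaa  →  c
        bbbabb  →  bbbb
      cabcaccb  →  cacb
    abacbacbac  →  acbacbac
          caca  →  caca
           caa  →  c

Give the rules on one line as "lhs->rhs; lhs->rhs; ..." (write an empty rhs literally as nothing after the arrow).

  | cbaaacaccb => cbacaccb => cbacacb
  | acaabbbca => acbbbca => acbba
  | bcabbccba => abbccba => bccba => cba
  | ccaa => caa => c

aa->; ab->; bc->; cc->c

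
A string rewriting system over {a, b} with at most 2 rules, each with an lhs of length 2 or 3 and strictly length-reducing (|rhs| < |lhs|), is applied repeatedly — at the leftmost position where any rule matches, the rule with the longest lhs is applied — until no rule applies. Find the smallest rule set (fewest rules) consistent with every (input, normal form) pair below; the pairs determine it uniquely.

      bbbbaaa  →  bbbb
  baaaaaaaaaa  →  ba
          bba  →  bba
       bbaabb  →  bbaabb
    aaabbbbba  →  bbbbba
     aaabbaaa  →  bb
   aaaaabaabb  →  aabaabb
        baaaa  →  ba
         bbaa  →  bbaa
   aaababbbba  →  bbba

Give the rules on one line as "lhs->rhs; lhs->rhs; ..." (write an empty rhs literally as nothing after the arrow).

aaa->; bab->

  | bbbbaaa => bbbb
  | baaaaaaaaaa => baaaaaaa => baaaa => ba
  | bba
  | bbaabb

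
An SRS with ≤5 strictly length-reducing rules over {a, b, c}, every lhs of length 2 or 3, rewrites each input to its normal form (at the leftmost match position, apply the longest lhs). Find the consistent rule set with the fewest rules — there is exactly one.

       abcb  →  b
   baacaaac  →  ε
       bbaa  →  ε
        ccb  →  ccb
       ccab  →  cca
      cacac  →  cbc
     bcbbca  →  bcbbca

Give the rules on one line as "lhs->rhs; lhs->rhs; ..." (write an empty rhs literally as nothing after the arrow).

ab->a; ac->; aca->b; ba->

  | abcb => acb => b
  | baacaaac => acaaac => baac => ac => ε
  | bbaa => ba => ε
  | ccb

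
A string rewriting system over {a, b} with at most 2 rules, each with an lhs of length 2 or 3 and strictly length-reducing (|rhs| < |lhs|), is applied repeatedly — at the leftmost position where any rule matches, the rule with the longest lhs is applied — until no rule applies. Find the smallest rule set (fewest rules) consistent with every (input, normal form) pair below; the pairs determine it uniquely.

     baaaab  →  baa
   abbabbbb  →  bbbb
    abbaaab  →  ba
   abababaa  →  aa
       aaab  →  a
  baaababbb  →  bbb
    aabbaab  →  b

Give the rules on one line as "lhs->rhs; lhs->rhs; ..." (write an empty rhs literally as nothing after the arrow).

aab->; ab->

  | baaaab => baa
  | abbabbbb => babbbb => bbbb
  | abbaaab => baaab => ba
  | abababaa => ababaa => abaa => aa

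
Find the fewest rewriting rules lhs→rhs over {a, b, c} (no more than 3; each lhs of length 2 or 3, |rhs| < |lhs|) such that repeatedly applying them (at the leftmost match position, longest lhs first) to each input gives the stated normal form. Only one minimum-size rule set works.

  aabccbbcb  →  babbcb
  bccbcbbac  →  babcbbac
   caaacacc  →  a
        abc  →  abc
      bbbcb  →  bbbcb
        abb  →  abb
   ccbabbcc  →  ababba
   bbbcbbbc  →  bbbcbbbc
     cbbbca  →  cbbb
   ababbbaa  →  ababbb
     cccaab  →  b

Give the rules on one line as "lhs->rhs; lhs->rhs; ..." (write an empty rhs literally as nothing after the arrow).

  | aabccbbcb => bccbbcb => babbcb
  | bccbcbbac => babcbbac
  | caaacacc => aacacc => cacc => cc => a
  | abc

aa->; ca->; cc->a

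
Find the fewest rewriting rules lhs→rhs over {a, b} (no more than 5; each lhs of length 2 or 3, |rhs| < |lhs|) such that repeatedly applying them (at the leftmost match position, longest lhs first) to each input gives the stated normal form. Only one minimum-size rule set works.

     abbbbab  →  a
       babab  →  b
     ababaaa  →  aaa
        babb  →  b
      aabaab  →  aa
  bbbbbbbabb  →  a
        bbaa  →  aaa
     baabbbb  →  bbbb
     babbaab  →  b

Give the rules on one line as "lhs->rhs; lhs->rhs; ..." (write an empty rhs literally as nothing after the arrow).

ab->; abb->; baa->; bba->aa

  | abbbbab => bbab => aab => a
  | babab => bab => b
  | ababaaa => abaaa => aaa
  | babb => b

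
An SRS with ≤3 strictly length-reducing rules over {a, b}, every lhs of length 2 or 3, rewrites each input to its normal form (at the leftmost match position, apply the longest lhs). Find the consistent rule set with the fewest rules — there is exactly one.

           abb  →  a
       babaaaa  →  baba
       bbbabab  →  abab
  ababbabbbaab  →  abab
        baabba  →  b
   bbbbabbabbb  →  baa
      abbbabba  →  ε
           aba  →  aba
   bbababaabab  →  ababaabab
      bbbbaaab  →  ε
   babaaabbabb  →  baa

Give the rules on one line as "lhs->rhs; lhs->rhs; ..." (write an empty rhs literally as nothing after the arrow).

aaa->; bb->; bbb->

  | abb => a
  | babaaaa => baba
  | bbbabab => abab
  | ababbabbbaab => abaabbbaab => abaaaab => abab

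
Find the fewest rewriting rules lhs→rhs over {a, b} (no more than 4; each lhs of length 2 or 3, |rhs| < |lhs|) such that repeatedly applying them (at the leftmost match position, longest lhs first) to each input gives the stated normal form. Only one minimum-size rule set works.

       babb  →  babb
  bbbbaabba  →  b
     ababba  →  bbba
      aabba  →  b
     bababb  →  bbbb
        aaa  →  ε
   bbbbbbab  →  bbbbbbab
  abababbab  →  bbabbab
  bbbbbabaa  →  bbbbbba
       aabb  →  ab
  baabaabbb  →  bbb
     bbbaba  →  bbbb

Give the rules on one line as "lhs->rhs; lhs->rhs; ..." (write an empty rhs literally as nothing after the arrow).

  | babb
  | bbbbaabba => bbbaabba => bbaabba => baabba => aabba => aba => b
  | ababba => bbba
  | aabba => aba => b

aaa->; aab->a; aba->b; baa->aa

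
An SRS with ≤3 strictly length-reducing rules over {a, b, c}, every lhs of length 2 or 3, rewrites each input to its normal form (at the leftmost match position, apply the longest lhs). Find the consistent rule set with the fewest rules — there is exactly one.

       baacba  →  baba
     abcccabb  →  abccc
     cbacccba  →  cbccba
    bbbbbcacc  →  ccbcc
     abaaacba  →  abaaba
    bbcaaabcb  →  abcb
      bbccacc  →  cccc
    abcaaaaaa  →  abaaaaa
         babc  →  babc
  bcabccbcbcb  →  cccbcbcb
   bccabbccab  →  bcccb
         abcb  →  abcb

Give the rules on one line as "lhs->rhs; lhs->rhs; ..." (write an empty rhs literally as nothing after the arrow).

ac->; bb->c; ca->

  | baacba => baba
  | abcccabb => abccbb => abccc
  | cbacccba => cbccba
  | bbbbbcacc => cbbbcacc => ccbcacc => ccbcc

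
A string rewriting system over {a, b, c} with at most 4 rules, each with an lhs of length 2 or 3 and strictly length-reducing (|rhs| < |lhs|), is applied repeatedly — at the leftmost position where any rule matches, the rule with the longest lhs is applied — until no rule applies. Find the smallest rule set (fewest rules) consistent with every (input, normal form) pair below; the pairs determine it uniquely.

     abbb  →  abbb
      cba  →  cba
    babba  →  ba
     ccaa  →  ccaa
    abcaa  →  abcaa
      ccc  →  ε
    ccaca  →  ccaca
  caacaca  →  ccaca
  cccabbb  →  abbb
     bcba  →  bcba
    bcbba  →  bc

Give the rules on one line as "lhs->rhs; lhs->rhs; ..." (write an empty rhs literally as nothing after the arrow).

  | abbb
  | cba
  | babba => ba
  | ccaa

aac->c; bba->; ccc->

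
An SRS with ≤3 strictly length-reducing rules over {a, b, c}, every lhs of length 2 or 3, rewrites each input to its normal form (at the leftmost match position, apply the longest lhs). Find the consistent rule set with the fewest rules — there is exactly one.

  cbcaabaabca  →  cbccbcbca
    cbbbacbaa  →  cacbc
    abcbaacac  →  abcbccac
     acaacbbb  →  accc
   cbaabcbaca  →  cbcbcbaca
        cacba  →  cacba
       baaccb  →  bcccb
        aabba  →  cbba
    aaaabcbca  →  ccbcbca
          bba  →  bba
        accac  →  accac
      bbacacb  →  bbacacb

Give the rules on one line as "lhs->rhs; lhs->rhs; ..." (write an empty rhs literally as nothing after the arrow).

aa->c; bbb->

  | cbcaabaabca => cbccbaabca => cbccbcbca
  | cbbbacbaa => cacbaa => cacbc
  | abcbaacac => abcbccac
  | acaacbbb => acccbbb => accc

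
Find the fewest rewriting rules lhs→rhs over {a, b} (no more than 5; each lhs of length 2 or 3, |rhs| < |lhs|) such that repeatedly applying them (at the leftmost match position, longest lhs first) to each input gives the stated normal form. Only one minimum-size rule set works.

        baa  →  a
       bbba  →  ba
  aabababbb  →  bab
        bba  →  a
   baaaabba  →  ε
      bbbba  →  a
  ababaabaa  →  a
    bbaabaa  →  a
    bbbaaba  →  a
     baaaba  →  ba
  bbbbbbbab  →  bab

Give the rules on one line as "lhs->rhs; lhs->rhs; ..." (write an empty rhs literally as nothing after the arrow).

aa->; aba->a; baa->a; bb->

  | baa => a
  | bbba => ba
  | aabababbb => bababbb => babbb => bab
  | bba => a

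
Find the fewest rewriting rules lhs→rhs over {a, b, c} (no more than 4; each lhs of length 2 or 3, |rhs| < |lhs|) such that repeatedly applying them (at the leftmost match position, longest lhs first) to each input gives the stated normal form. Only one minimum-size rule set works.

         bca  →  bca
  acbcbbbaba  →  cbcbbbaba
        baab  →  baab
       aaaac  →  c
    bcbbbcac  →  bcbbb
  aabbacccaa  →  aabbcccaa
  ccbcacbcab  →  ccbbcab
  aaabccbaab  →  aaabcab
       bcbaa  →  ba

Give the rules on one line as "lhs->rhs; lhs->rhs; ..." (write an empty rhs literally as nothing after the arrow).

ac->c; cac->; cba->

  | bca
  | acbcbbbaba => cbcbbbaba
  | baab
  | aaaac => aaac => aac => ac => c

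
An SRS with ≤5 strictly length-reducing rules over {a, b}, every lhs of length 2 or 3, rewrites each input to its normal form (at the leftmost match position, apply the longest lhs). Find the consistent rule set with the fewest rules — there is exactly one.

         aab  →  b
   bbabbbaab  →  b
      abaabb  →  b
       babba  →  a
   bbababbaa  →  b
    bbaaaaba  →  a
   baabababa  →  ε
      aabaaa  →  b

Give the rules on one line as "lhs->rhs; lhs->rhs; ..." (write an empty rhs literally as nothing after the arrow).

  | aab => bb => b
  | bbabbbaab => babbbaab => babbaab => babaab => baaab => aab => bb => b
  | abaabb => aabb => bbb => bb => b
  | babba => baba => baa => a

aa->b; ba->; bab->ba; bb->b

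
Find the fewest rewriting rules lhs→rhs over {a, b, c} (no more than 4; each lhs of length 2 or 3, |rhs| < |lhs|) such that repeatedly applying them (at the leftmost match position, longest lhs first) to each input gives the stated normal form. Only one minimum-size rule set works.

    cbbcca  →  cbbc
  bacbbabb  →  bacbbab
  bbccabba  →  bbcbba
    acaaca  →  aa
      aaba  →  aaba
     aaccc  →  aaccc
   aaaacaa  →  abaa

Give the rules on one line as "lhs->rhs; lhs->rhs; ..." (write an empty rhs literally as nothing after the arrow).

  | cbbcca => cbbc
  | bacbbabb => bacbbab
  | bbccabba => bbcbba
  | acaaca => aaca => aa

aaa->ab; abb->ab; ca->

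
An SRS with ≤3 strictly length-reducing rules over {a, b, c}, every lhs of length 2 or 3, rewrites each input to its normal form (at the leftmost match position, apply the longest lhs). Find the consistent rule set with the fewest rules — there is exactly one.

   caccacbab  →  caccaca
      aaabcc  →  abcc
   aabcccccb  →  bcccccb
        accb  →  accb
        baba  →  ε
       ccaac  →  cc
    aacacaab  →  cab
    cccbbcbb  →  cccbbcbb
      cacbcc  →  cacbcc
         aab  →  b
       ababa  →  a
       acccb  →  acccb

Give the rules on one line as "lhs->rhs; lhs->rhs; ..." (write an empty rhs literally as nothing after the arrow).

  | caccacbab => caccaca
  | aaabcc => abcc
  | aabcccccb => bcccccb
  | accb

aa->; bab->a; caa->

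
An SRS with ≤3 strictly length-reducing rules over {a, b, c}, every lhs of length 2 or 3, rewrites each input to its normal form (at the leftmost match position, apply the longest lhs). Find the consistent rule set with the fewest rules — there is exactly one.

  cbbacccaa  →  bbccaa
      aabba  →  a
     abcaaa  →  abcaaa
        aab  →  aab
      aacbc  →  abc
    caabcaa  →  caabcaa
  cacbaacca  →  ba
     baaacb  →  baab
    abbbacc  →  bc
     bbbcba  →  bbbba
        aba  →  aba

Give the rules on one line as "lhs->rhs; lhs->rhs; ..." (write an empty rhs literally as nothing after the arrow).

  | cbbacccaa => bbacccaa => bbccaa
  | aabba => aca => a
  | abcaaa
  | aab

abb->c; ac->; cb->b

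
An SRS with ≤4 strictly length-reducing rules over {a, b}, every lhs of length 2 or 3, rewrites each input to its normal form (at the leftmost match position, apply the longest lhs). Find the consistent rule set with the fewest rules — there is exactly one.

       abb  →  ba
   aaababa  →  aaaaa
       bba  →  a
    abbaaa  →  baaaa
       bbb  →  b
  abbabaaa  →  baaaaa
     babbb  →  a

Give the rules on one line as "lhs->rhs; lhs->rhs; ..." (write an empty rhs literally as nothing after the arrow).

  | abb => ba
  | aaababa => aaaaba => aaaaa
  | bba => a
  | abbaaa => baaaa

ab->a; abb->ba; bb->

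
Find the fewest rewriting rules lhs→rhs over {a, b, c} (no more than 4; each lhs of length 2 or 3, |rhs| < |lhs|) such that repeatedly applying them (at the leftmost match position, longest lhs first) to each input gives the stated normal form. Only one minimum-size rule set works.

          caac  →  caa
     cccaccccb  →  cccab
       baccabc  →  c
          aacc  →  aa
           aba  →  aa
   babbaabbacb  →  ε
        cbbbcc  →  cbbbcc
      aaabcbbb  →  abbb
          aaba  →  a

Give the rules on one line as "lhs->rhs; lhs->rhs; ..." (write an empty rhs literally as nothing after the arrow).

  | caac => caa
  | cccaccccb => cccacccb => cccaccb => cccacb => cccab
  | baccabc => accabc => acabc => aabc => c
  | aacc => aac => aa

aab->; ac->a; ba->a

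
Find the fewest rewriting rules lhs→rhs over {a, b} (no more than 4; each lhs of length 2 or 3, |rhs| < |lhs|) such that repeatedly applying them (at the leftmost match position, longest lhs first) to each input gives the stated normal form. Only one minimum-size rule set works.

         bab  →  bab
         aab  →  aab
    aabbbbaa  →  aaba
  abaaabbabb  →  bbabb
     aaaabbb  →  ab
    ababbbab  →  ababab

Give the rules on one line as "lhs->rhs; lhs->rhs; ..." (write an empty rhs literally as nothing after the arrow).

  | bab
  | aab
  | aabbbbaa => aabbaa => aaba
  | abaaabbabb => aaabbabb => bbabb

aaa->; baa->a; bbb->b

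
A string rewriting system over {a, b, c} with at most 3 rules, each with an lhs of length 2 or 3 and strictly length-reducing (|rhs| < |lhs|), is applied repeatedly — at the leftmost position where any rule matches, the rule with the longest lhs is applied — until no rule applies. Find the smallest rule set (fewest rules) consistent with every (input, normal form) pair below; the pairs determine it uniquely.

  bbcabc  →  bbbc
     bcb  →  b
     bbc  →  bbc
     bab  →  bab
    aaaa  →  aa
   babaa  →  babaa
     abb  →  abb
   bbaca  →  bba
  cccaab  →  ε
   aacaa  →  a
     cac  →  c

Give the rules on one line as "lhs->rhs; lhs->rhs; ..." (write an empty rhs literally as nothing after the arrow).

aaa->a; ca->; cb->

  | bbcabc => bbbc
  | bcb => b
  | bbc
  | bab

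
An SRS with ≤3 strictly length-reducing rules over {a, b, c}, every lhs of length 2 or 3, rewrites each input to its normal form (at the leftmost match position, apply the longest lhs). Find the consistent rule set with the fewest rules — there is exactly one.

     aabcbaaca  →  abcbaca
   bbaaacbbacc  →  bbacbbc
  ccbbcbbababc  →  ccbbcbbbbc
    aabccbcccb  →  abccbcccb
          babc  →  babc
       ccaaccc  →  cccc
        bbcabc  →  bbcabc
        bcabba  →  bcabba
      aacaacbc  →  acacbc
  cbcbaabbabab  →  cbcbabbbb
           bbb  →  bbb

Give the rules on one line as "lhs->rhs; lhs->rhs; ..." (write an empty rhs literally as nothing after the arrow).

aa->a; aba->b; acc->c

  | aabcbaaca => abcbaaca => abcbaca
  | bbaaacbbacc => bbaacbbacc => bbacbbacc => bbacbbc
  | ccbbcbbababc => ccbbcbbbbc
  | aabccbcccb => abccbcccb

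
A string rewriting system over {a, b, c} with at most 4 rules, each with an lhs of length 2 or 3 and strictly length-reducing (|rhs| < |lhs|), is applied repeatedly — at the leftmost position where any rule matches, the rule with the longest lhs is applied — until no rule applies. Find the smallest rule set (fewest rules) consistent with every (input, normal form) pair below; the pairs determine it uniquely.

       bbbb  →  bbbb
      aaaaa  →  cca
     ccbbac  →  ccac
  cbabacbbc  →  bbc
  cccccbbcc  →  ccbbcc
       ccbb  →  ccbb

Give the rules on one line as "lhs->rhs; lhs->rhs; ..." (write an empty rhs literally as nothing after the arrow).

aa->c; ba->a; ccc->

  | bbbb
  | aaaaa => caaa => cca
  | ccbbac => ccbac => ccac
  | cbabacbbc => cabacbbc => caacbbc => cccbbc => bbc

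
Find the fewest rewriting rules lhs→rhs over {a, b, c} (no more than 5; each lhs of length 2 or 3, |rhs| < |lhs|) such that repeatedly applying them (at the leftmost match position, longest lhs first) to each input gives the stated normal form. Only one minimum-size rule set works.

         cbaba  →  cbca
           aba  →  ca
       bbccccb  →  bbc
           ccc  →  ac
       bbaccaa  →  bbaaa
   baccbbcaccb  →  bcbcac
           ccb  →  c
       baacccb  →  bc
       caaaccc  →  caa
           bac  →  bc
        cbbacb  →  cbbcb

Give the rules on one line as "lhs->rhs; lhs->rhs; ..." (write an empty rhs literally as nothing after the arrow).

aac->; ab->c; bac->bc; cc->a

  | cbaba => cbca
  | aba => ca
  | bbccccb => bbaccb => bbccb => bbab => bbc
  | ccc => ac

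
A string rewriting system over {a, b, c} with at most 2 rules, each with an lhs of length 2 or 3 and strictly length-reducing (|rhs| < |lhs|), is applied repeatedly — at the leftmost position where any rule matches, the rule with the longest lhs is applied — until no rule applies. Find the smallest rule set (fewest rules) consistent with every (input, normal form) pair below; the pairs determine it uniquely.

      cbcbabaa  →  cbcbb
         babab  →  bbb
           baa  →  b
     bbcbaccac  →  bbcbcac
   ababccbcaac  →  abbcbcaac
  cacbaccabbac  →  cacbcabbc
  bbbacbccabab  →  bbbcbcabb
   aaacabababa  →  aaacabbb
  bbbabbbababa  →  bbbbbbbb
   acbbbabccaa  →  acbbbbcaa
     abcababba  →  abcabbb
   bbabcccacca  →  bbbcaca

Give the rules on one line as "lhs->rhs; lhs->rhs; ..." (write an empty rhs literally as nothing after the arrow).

  | cbcbabaa => cbcbbaa => cbcbba => cbcbb
  | babab => bbab => bbb
  | baa => ba => b
  | bbcbaccac => bbcbccac => bbcbcac

ba->b; cc->c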